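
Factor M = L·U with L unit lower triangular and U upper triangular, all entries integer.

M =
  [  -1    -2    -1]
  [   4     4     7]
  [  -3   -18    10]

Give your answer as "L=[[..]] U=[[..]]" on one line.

  R1 -= -4·R0 → [0,-4,3]
  R2 -= 3·R0 → [0,-12,13]
  R2 -= 3·R1 → [0,0,4]

L=[[1,0,0],[-4,1,0],[3,3,1]] U=[[-1,-2,-1],[0,-4,3],[0,0,4]]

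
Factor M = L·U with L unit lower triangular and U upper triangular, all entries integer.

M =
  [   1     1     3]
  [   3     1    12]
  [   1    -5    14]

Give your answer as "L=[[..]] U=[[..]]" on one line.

  r1 -= 3·r0 → [0,-2,3]
  r2 -= 1·r0 → [0,-6,11]
  r2 -= 3·r1 → [0,0,2]

L=[[1,0,0],[3,1,0],[1,3,1]] U=[[1,1,3],[0,-2,3],[0,0,2]]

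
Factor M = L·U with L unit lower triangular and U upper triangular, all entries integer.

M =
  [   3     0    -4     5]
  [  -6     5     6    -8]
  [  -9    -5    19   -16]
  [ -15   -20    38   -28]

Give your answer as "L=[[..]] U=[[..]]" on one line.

  R1 -= -2·R0 → [0,5,-2,2]
  R2 -= -3·R0 → [0,-5,7,-1]
  R3 -= -5·R0 → [0,-20,18,-3]
  R2 -= -1·R1 → [0,0,5,1]
  R3 -= -4·R1 → [0,0,10,5]
  R3 -= 2·R2 → [0,0,0,3]

L=[[1,0,0,0],[-2,1,0,0],[-3,-1,1,0],[-5,-4,2,1]] U=[[3,0,-4,5],[0,5,-2,2],[0,0,5,1],[0,0,0,3]]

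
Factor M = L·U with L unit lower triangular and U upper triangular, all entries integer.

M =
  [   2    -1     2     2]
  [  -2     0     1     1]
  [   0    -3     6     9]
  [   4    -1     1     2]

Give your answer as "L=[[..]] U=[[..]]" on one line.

  r1 -= -1·r0 → [0,-1,3,3]
  r2 -= 0·r0 → [0,-3,6,9]
  r3 -= 2·r0 → [0,1,-3,-2]
  r2 -= 3·r1 → [0,0,-3,0]
  r3 -= -1·r1 → [0,0,0,1]
  r3 -= 0·r2 → [0,0,0,1]

L=[[1,0,0,0],[-1,1,0,0],[0,3,1,0],[2,-1,0,1]] U=[[2,-1,2,2],[0,-1,3,3],[0,0,-3,0],[0,0,0,1]]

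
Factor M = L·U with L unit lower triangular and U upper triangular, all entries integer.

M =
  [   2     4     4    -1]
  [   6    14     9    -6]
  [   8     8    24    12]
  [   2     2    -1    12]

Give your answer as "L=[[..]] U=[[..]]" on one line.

L=[[1,0,0,0],[3,1,0,0],[4,-4,1,0],[1,-1,2,1]] U=[[2,4,4,-1],[0,2,-3,-3],[0,0,-4,4],[0,0,0,2]]

  row1 -= 3·row0 → [0,2,-3,-3]
  row2 -= 4·row0 → [0,-8,8,16]
  row3 -= 1·row0 → [0,-2,-5,13]
  row2 -= -4·row1 → [0,0,-4,4]
  row3 -= -1·row1 → [0,0,-8,10]
  row3 -= 2·row2 → [0,0,0,2]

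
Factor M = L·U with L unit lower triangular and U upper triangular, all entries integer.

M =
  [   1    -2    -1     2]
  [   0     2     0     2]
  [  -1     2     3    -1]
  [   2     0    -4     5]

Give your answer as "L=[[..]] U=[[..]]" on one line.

L=[[1,0,0,0],[0,1,0,0],[-1,0,1,0],[2,2,-1,1]] U=[[1,-2,-1,2],[0,2,0,2],[0,0,2,1],[0,0,0,-2]]

  row1 -= 0·row0 → [0,2,0,2]
  row2 -= -1·row0 → [0,0,2,1]
  row3 -= 2·row0 → [0,4,-2,1]
  row2 -= 0·row1 → [0,0,2,1]
  row3 -= 2·row1 → [0,0,-2,-3]
  row3 -= -1·row2 → [0,0,0,-2]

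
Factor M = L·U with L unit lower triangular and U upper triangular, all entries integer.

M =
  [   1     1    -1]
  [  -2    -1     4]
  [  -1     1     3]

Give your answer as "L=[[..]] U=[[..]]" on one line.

L=[[1,0,0],[-2,1,0],[-1,2,1]] U=[[1,1,-1],[0,1,2],[0,0,-2]]

  r1 -= -2·r0 → [0,1,2]
  r2 -= -1·r0 → [0,2,2]
  r2 -= 2·r1 → [0,0,-2]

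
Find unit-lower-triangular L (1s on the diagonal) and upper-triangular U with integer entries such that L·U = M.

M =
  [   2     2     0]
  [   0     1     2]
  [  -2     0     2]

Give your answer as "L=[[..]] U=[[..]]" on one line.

  row1 -= 0·row0 → [0,1,2]
  row2 -= -1·row0 → [0,2,2]
  row2 -= 2·row1 → [0,0,-2]

L=[[1,0,0],[0,1,0],[-1,2,1]] U=[[2,2,0],[0,1,2],[0,0,-2]]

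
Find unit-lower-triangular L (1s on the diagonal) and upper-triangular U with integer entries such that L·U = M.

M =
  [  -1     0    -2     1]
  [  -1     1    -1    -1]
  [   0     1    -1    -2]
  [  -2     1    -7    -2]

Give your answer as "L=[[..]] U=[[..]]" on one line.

L=[[1,0,0,0],[1,1,0,0],[0,1,1,0],[2,1,2,1]] U=[[-1,0,-2,1],[0,1,1,-2],[0,0,-2,0],[0,0,0,-2]]

  R1 -= 1·R0 → [0,1,1,-2]
  R2 -= 0·R0 → [0,1,-1,-2]
  R3 -= 2·R0 → [0,1,-3,-4]
  R2 -= 1·R1 → [0,0,-2,0]
  R3 -= 1·R1 → [0,0,-4,-2]
  R3 -= 2·R2 → [0,0,0,-2]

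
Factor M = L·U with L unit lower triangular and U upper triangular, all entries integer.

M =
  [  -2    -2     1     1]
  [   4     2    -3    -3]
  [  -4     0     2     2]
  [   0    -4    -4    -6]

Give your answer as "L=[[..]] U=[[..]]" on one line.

  r1 -= -2·r0 → [0,-2,-1,-1]
  r2 -= 2·r0 → [0,4,0,0]
  r3 -= 0·r0 → [0,-4,-4,-6]
  r2 -= -2·r1 → [0,0,-2,-2]
  r3 -= 2·r1 → [0,0,-2,-4]
  r3 -= 1·r2 → [0,0,0,-2]

L=[[1,0,0,0],[-2,1,0,0],[2,-2,1,0],[0,2,1,1]] U=[[-2,-2,1,1],[0,-2,-1,-1],[0,0,-2,-2],[0,0,0,-2]]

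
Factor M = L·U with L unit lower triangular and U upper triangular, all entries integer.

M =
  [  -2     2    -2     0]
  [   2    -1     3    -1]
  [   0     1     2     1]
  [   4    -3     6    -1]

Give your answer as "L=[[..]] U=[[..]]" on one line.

  r1 -= -1·r0 → [0,1,1,-1]
  r2 -= 0·r0 → [0,1,2,1]
  r3 -= -2·r0 → [0,1,2,-1]
  r2 -= 1·r1 → [0,0,1,2]
  r3 -= 1·r1 → [0,0,1,0]
  r3 -= 1·r2 → [0,0,0,-2]

L=[[1,0,0,0],[-1,1,0,0],[0,1,1,0],[-2,1,1,1]] U=[[-2,2,-2,0],[0,1,1,-1],[0,0,1,2],[0,0,0,-2]]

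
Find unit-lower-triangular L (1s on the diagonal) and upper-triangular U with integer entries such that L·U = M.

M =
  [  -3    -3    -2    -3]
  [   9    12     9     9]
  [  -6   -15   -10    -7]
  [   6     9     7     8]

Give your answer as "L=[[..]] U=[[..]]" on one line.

  row1 -= -3·row0 → [0,3,3,0]
  row2 -= 2·row0 → [0,-9,-6,-1]
  row3 -= -2·row0 → [0,3,3,2]
  row2 -= -3·row1 → [0,0,3,-1]
  row3 -= 1·row1 → [0,0,0,2]
  row3 -= 0·row2 → [0,0,0,2]

L=[[1,0,0,0],[-3,1,0,0],[2,-3,1,0],[-2,1,0,1]] U=[[-3,-3,-2,-3],[0,3,3,0],[0,0,3,-1],[0,0,0,2]]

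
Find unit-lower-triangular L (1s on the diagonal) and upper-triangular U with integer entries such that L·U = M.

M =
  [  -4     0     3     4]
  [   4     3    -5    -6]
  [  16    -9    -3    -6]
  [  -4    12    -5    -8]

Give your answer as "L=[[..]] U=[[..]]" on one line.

  r1 -= -1·r0 → [0,3,-2,-2]
  r2 -= -4·r0 → [0,-9,9,10]
  r3 -= 1·r0 → [0,12,-8,-12]
  r2 -= -3·r1 → [0,0,3,4]
  r3 -= 4·r1 → [0,0,0,-4]
  r3 -= 0·r2 → [0,0,0,-4]

L=[[1,0,0,0],[-1,1,0,0],[-4,-3,1,0],[1,4,0,1]] U=[[-4,0,3,4],[0,3,-2,-2],[0,0,3,4],[0,0,0,-4]]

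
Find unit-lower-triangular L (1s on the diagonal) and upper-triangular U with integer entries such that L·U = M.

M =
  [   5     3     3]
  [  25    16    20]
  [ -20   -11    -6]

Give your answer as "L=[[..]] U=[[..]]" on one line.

  row1 -= 5·row0 → [0,1,5]
  row2 -= -4·row0 → [0,1,6]
  row2 -= 1·row1 → [0,0,1]

L=[[1,0,0],[5,1,0],[-4,1,1]] U=[[5,3,3],[0,1,5],[0,0,1]]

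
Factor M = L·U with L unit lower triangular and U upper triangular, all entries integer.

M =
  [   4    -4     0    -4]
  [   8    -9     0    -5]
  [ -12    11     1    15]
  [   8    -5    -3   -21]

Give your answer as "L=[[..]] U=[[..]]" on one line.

  row1 -= 2·row0 → [0,-1,0,3]
  row2 -= -3·row0 → [0,-1,1,3]
  row3 -= 2·row0 → [0,3,-3,-13]
  row2 -= 1·row1 → [0,0,1,0]
  row3 -= -3·row1 → [0,0,-3,-4]
  row3 -= -3·row2 → [0,0,0,-4]

L=[[1,0,0,0],[2,1,0,0],[-3,1,1,0],[2,-3,-3,1]] U=[[4,-4,0,-4],[0,-1,0,3],[0,0,1,0],[0,0,0,-4]]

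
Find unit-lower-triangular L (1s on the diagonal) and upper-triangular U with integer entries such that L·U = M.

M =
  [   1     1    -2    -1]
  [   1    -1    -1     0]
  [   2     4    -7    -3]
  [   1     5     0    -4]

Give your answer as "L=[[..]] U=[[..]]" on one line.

L=[[1,0,0,0],[1,1,0,0],[2,-1,1,0],[1,-2,-2,1]] U=[[1,1,-2,-1],[0,-2,1,1],[0,0,-2,0],[0,0,0,-1]]

  r1 -= 1·r0 → [0,-2,1,1]
  r2 -= 2·r0 → [0,2,-3,-1]
  r3 -= 1·r0 → [0,4,2,-3]
  r2 -= -1·r1 → [0,0,-2,0]
  r3 -= -2·r1 → [0,0,4,-1]
  r3 -= -2·r2 → [0,0,0,-1]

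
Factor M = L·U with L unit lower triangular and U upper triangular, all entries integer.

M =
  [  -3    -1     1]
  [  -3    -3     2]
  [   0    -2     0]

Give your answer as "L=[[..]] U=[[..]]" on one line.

L=[[1,0,0],[1,1,0],[0,1,1]] U=[[-3,-1,1],[0,-2,1],[0,0,-1]]

  R1 -= 1·R0 → [0,-2,1]
  R2 -= 0·R0 → [0,-2,0]
  R2 -= 1·R1 → [0,0,-1]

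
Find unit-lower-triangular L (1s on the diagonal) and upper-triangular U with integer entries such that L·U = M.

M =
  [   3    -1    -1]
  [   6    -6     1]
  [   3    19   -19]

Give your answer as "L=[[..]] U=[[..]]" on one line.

  R1 -= 2·R0 → [0,-4,3]
  R2 -= 1·R0 → [0,20,-18]
  R2 -= -5·R1 → [0,0,-3]

L=[[1,0,0],[2,1,0],[1,-5,1]] U=[[3,-1,-1],[0,-4,3],[0,0,-3]]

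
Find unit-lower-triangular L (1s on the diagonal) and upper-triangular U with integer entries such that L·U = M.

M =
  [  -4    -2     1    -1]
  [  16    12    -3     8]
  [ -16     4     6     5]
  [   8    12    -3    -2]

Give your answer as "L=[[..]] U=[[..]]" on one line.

  R1 -= -4·R0 → [0,4,1,4]
  R2 -= 4·R0 → [0,12,2,9]
  R3 -= -2·R0 → [0,8,-1,-4]
  R2 -= 3·R1 → [0,0,-1,-3]
  R3 -= 2·R1 → [0,0,-3,-12]
  R3 -= 3·R2 → [0,0,0,-3]

L=[[1,0,0,0],[-4,1,0,0],[4,3,1,0],[-2,2,3,1]] U=[[-4,-2,1,-1],[0,4,1,4],[0,0,-1,-3],[0,0,0,-3]]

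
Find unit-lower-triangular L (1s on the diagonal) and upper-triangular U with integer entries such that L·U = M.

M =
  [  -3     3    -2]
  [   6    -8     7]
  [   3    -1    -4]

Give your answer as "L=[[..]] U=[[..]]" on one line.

L=[[1,0,0],[-2,1,0],[-1,-1,1]] U=[[-3,3,-2],[0,-2,3],[0,0,-3]]

  r1 -= -2·r0 → [0,-2,3]
  r2 -= -1·r0 → [0,2,-6]
  r2 -= -1·r1 → [0,0,-3]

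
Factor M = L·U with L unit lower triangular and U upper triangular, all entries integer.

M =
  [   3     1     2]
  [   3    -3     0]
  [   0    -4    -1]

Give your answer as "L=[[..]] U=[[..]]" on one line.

  row1 -= 1·row0 → [0,-4,-2]
  row2 -= 0·row0 → [0,-4,-1]
  row2 -= 1·row1 → [0,0,1]

L=[[1,0,0],[1,1,0],[0,1,1]] U=[[3,1,2],[0,-4,-2],[0,0,1]]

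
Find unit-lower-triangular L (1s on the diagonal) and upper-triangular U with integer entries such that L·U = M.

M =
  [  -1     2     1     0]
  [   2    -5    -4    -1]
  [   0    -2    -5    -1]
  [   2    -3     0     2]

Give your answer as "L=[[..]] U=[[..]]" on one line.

L=[[1,0,0,0],[-2,1,0,0],[0,2,1,0],[-2,-1,0,1]] U=[[-1,2,1,0],[0,-1,-2,-1],[0,0,-1,1],[0,0,0,1]]

  r1 -= -2·r0 → [0,-1,-2,-1]
  r2 -= 0·r0 → [0,-2,-5,-1]
  r3 -= -2·r0 → [0,1,2,2]
  r2 -= 2·r1 → [0,0,-1,1]
  r3 -= -1·r1 → [0,0,0,1]
  r3 -= 0·r2 → [0,0,0,1]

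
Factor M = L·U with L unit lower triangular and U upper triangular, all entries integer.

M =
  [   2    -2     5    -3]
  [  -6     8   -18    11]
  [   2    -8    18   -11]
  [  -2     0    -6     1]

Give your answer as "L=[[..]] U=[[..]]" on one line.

L=[[1,0,0,0],[-3,1,0,0],[1,-3,1,0],[-1,-1,-1,1]] U=[[2,-2,5,-3],[0,2,-3,2],[0,0,4,-2],[0,0,0,-2]]

  R1 -= -3·R0 → [0,2,-3,2]
  R2 -= 1·R0 → [0,-6,13,-8]
  R3 -= -1·R0 → [0,-2,-1,-2]
  R2 -= -3·R1 → [0,0,4,-2]
  R3 -= -1·R1 → [0,0,-4,0]
  R3 -= -1·R2 → [0,0,0,-2]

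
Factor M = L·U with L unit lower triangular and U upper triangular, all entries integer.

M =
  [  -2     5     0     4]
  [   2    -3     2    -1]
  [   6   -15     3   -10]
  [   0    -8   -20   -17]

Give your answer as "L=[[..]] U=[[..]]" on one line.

  r1 -= -1·r0 → [0,2,2,3]
  r2 -= -3·r0 → [0,0,3,2]
  r3 -= 0·r0 → [0,-8,-20,-17]
  r2 -= 0·r1 → [0,0,3,2]
  r3 -= -4·r1 → [0,0,-12,-5]
  r3 -= -4·r2 → [0,0,0,3]

L=[[1,0,0,0],[-1,1,0,0],[-3,0,1,0],[0,-4,-4,1]] U=[[-2,5,0,4],[0,2,2,3],[0,0,3,2],[0,0,0,3]]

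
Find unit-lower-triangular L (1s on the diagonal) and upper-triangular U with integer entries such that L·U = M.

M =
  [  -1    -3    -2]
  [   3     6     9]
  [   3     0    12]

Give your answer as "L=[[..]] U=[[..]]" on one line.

  r1 -= -3·r0 → [0,-3,3]
  r2 -= -3·r0 → [0,-9,6]
  r2 -= 3·r1 → [0,0,-3]

L=[[1,0,0],[-3,1,0],[-3,3,1]] U=[[-1,-3,-2],[0,-3,3],[0,0,-3]]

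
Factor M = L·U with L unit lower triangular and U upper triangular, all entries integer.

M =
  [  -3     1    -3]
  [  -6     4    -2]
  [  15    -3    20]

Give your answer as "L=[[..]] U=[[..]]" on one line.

  r1 -= 2·r0 → [0,2,4]
  r2 -= -5·r0 → [0,2,5]
  r2 -= 1·r1 → [0,0,1]

L=[[1,0,0],[2,1,0],[-5,1,1]] U=[[-3,1,-3],[0,2,4],[0,0,1]]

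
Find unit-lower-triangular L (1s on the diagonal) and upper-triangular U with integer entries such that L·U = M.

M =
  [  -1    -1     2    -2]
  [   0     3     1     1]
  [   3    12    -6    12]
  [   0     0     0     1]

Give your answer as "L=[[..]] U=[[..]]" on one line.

  R1 -= 0·R0 → [0,3,1,1]
  R2 -= -3·R0 → [0,9,0,6]
  R3 -= 0·R0 → [0,0,0,1]
  R2 -= 3·R1 → [0,0,-3,3]
  R3 -= 0·R1 → [0,0,0,1]
  R3 -= 0·R2 → [0,0,0,1]

L=[[1,0,0,0],[0,1,0,0],[-3,3,1,0],[0,0,0,1]] U=[[-1,-1,2,-2],[0,3,1,1],[0,0,-3,3],[0,0,0,1]]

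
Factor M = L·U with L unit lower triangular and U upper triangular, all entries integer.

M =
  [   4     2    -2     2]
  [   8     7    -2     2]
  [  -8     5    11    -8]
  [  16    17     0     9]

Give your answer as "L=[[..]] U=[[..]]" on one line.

  row1 -= 2·row0 → [0,3,2,-2]
  row2 -= -2·row0 → [0,9,7,-4]
  row3 -= 4·row0 → [0,9,8,1]
  row2 -= 3·row1 → [0,0,1,2]
  row3 -= 3·row1 → [0,0,2,7]
  row3 -= 2·row2 → [0,0,0,3]

L=[[1,0,0,0],[2,1,0,0],[-2,3,1,0],[4,3,2,1]] U=[[4,2,-2,2],[0,3,2,-2],[0,0,1,2],[0,0,0,3]]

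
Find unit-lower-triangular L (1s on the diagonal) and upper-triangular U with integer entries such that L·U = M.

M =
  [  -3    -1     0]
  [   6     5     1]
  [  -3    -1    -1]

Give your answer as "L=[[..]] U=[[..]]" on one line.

  row1 -= -2·row0 → [0,3,1]
  row2 -= 1·row0 → [0,0,-1]
  row2 -= 0·row1 → [0,0,-1]

L=[[1,0,0],[-2,1,0],[1,0,1]] U=[[-3,-1,0],[0,3,1],[0,0,-1]]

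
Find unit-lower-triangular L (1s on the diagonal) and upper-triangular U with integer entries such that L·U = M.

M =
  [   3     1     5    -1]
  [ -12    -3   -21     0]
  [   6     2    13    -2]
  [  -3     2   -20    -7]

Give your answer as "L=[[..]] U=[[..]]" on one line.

L=[[1,0,0,0],[-4,1,0,0],[2,0,1,0],[-1,3,-4,1]] U=[[3,1,5,-1],[0,1,-1,-4],[0,0,3,0],[0,0,0,4]]

  row1 -= -4·row0 → [0,1,-1,-4]
  row2 -= 2·row0 → [0,0,3,0]
  row3 -= -1·row0 → [0,3,-15,-8]
  row2 -= 0·row1 → [0,0,3,0]
  row3 -= 3·row1 → [0,0,-12,4]
  row3 -= -4·row2 → [0,0,0,4]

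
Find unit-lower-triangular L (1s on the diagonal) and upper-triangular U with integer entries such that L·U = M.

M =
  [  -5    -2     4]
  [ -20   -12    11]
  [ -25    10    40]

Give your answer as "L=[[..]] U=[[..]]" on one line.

L=[[1,0,0],[4,1,0],[5,-5,1]] U=[[-5,-2,4],[0,-4,-5],[0,0,-5]]

  R1 -= 4·R0 → [0,-4,-5]
  R2 -= 5·R0 → [0,20,20]
  R2 -= -5·R1 → [0,0,-5]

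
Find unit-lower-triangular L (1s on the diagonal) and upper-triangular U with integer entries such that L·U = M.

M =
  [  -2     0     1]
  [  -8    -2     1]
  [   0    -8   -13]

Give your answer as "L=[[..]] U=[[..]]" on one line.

  row1 -= 4·row0 → [0,-2,-3]
  row2 -= 0·row0 → [0,-8,-13]
  row2 -= 4·row1 → [0,0,-1]

L=[[1,0,0],[4,1,0],[0,4,1]] U=[[-2,0,1],[0,-2,-3],[0,0,-1]]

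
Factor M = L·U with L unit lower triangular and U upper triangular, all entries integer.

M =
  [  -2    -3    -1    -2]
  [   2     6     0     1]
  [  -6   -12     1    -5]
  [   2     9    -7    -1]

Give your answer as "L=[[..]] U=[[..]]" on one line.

  r1 -= -1·r0 → [0,3,-1,-1]
  r2 -= 3·r0 → [0,-3,4,1]
  r3 -= -1·r0 → [0,6,-8,-3]
  r2 -= -1·r1 → [0,0,3,0]
  r3 -= 2·r1 → [0,0,-6,-1]
  r3 -= -2·r2 → [0,0,0,-1]

L=[[1,0,0,0],[-1,1,0,0],[3,-1,1,0],[-1,2,-2,1]] U=[[-2,-3,-1,-2],[0,3,-1,-1],[0,0,3,0],[0,0,0,-1]]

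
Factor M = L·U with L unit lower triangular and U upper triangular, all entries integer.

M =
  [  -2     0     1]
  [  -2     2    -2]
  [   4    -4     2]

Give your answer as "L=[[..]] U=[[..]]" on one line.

  r1 -= 1·r0 → [0,2,-3]
  r2 -= -2·r0 → [0,-4,4]
  r2 -= -2·r1 → [0,0,-2]

L=[[1,0,0],[1,1,0],[-2,-2,1]] U=[[-2,0,1],[0,2,-3],[0,0,-2]]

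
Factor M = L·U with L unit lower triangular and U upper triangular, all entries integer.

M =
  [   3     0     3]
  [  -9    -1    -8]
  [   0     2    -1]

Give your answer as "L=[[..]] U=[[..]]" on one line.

L=[[1,0,0],[-3,1,0],[0,-2,1]] U=[[3,0,3],[0,-1,1],[0,0,1]]

  R1 -= -3·R0 → [0,-1,1]
  R2 -= 0·R0 → [0,2,-1]
  R2 -= -2·R1 → [0,0,1]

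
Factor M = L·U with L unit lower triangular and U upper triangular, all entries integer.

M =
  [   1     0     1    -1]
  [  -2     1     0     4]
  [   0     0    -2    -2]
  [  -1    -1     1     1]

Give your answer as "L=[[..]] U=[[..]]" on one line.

L=[[1,0,0,0],[-2,1,0,0],[0,0,1,0],[-1,-1,-2,1]] U=[[1,0,1,-1],[0,1,2,2],[0,0,-2,-2],[0,0,0,-2]]

  row1 -= -2·row0 → [0,1,2,2]
  row2 -= 0·row0 → [0,0,-2,-2]
  row3 -= -1·row0 → [0,-1,2,0]
  row2 -= 0·row1 → [0,0,-2,-2]
  row3 -= -1·row1 → [0,0,4,2]
  row3 -= -2·row2 → [0,0,0,-2]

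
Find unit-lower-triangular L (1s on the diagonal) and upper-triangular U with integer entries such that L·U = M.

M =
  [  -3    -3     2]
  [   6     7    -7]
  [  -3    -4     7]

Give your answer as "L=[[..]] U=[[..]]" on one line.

L=[[1,0,0],[-2,1,0],[1,-1,1]] U=[[-3,-3,2],[0,1,-3],[0,0,2]]

  r1 -= -2·r0 → [0,1,-3]
  r2 -= 1·r0 → [0,-1,5]
  r2 -= -1·r1 → [0,0,2]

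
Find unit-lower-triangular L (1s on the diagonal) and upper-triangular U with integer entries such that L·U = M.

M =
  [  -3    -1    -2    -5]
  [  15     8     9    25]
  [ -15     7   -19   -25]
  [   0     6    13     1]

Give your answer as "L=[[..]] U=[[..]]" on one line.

L=[[1,0,0,0],[-5,1,0,0],[5,4,1,0],[0,2,-3,1]] U=[[-3,-1,-2,-5],[0,3,-1,0],[0,0,-5,0],[0,0,0,1]]

  row1 -= -5·row0 → [0,3,-1,0]
  row2 -= 5·row0 → [0,12,-9,0]
  row3 -= 0·row0 → [0,6,13,1]
  row2 -= 4·row1 → [0,0,-5,0]
  row3 -= 2·row1 → [0,0,15,1]
  row3 -= -3·row2 → [0,0,0,1]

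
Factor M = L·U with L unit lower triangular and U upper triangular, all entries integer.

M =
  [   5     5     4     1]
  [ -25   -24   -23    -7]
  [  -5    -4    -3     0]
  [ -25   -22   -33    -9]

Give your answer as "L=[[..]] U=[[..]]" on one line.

  row1 -= -5·row0 → [0,1,-3,-2]
  row2 -= -1·row0 → [0,1,1,1]
  row3 -= -5·row0 → [0,3,-13,-4]
  row2 -= 1·row1 → [0,0,4,3]
  row3 -= 3·row1 → [0,0,-4,2]
  row3 -= -1·row2 → [0,0,0,5]

L=[[1,0,0,0],[-5,1,0,0],[-1,1,1,0],[-5,3,-1,1]] U=[[5,5,4,1],[0,1,-3,-2],[0,0,4,3],[0,0,0,5]]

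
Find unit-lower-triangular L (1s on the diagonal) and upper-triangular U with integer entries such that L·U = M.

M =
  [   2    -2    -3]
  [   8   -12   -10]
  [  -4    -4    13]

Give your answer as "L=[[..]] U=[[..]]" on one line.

L=[[1,0,0],[4,1,0],[-2,2,1]] U=[[2,-2,-3],[0,-4,2],[0,0,3]]

  R1 -= 4·R0 → [0,-4,2]
  R2 -= -2·R0 → [0,-8,7]
  R2 -= 2·R1 → [0,0,3]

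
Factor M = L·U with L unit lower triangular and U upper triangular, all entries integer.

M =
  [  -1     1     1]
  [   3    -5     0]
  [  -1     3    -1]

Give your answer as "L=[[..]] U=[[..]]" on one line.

L=[[1,0,0],[-3,1,0],[1,-1,1]] U=[[-1,1,1],[0,-2,3],[0,0,1]]

  r1 -= -3·r0 → [0,-2,3]
  r2 -= 1·r0 → [0,2,-2]
  r2 -= -1·r1 → [0,0,1]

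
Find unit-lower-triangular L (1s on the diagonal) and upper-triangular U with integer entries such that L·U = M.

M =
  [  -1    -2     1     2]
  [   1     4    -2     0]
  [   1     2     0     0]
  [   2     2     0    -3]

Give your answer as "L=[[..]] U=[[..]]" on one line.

  r1 -= -1·r0 → [0,2,-1,2]
  r2 -= -1·r0 → [0,0,1,2]
  r3 -= -2·r0 → [0,-2,2,1]
  r2 -= 0·r1 → [0,0,1,2]
  r3 -= -1·r1 → [0,0,1,3]
  r3 -= 1·r2 → [0,0,0,1]

L=[[1,0,0,0],[-1,1,0,0],[-1,0,1,0],[-2,-1,1,1]] U=[[-1,-2,1,2],[0,2,-1,2],[0,0,1,2],[0,0,0,1]]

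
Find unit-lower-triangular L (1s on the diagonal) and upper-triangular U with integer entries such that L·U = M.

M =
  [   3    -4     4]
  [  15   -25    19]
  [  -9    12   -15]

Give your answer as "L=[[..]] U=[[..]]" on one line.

  row1 -= 5·row0 → [0,-5,-1]
  row2 -= -3·row0 → [0,0,-3]
  row2 -= 0·row1 → [0,0,-3]

L=[[1,0,0],[5,1,0],[-3,0,1]] U=[[3,-4,4],[0,-5,-1],[0,0,-3]]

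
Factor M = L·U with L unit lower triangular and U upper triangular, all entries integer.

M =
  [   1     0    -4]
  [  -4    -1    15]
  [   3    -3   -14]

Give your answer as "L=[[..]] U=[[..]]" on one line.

  R1 -= -4·R0 → [0,-1,-1]
  R2 -= 3·R0 → [0,-3,-2]
  R2 -= 3·R1 → [0,0,1]

L=[[1,0,0],[-4,1,0],[3,3,1]] U=[[1,0,-4],[0,-1,-1],[0,0,1]]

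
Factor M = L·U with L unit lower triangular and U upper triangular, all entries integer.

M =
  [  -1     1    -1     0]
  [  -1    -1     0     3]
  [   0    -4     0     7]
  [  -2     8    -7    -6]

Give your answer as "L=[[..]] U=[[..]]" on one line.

L=[[1,0,0,0],[1,1,0,0],[0,2,1,0],[2,-3,1,1]] U=[[-1,1,-1,0],[0,-2,1,3],[0,0,-2,1],[0,0,0,2]]

  row1 -= 1·row0 → [0,-2,1,3]
  row2 -= 0·row0 → [0,-4,0,7]
  row3 -= 2·row0 → [0,6,-5,-6]
  row2 -= 2·row1 → [0,0,-2,1]
  row3 -= -3·row1 → [0,0,-2,3]
  row3 -= 1·row2 → [0,0,0,2]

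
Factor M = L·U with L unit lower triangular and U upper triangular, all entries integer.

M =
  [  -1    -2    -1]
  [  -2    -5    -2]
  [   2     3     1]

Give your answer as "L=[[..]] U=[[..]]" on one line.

  row1 -= 2·row0 → [0,-1,0]
  row2 -= -2·row0 → [0,-1,-1]
  row2 -= 1·row1 → [0,0,-1]

L=[[1,0,0],[2,1,0],[-2,1,1]] U=[[-1,-2,-1],[0,-1,0],[0,0,-1]]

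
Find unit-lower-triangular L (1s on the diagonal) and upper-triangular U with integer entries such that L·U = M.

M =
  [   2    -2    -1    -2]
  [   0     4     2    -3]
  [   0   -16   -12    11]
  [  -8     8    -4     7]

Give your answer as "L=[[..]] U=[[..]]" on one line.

  row1 -= 0·row0 → [0,4,2,-3]
  row2 -= 0·row0 → [0,-16,-12,11]
  row3 -= -4·row0 → [0,0,-8,-1]
  row2 -= -4·row1 → [0,0,-4,-1]
  row3 -= 0·row1 → [0,0,-8,-1]
  row3 -= 2·row2 → [0,0,0,1]

L=[[1,0,0,0],[0,1,0,0],[0,-4,1,0],[-4,0,2,1]] U=[[2,-2,-1,-2],[0,4,2,-3],[0,0,-4,-1],[0,0,0,1]]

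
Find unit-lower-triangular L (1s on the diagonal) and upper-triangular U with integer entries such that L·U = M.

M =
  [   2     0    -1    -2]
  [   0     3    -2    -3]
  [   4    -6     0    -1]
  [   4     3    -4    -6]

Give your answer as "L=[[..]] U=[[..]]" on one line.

L=[[1,0,0,0],[0,1,0,0],[2,-2,1,0],[2,1,0,1]] U=[[2,0,-1,-2],[0,3,-2,-3],[0,0,-2,-3],[0,0,0,1]]

  row1 -= 0·row0 → [0,3,-2,-3]
  row2 -= 2·row0 → [0,-6,2,3]
  row3 -= 2·row0 → [0,3,-2,-2]
  row2 -= -2·row1 → [0,0,-2,-3]
  row3 -= 1·row1 → [0,0,0,1]
  row3 -= 0·row2 → [0,0,0,1]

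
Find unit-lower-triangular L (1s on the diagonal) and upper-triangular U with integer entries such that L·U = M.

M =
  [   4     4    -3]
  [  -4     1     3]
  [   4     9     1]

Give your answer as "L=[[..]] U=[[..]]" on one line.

L=[[1,0,0],[-1,1,0],[1,1,1]] U=[[4,4,-3],[0,5,0],[0,0,4]]

  row1 -= -1·row0 → [0,5,0]
  row2 -= 1·row0 → [0,5,4]
  row2 -= 1·row1 → [0,0,4]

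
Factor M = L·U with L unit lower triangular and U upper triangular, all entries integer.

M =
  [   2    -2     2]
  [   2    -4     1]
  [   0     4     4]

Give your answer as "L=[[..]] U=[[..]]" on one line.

  r1 -= 1·r0 → [0,-2,-1]
  r2 -= 0·r0 → [0,4,4]
  r2 -= -2·r1 → [0,0,2]

L=[[1,0,0],[1,1,0],[0,-2,1]] U=[[2,-2,2],[0,-2,-1],[0,0,2]]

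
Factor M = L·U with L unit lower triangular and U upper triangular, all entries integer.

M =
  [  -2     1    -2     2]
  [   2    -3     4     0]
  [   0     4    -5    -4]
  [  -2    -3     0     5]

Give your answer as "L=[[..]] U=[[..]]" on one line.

L=[[1,0,0,0],[-1,1,0,0],[0,-2,1,0],[1,2,2,1]] U=[[-2,1,-2,2],[0,-2,2,2],[0,0,-1,0],[0,0,0,-1]]

  row1 -= -1·row0 → [0,-2,2,2]
  row2 -= 0·row0 → [0,4,-5,-4]
  row3 -= 1·row0 → [0,-4,2,3]
  row2 -= -2·row1 → [0,0,-1,0]
  row3 -= 2·row1 → [0,0,-2,-1]
  row3 -= 2·row2 → [0,0,0,-1]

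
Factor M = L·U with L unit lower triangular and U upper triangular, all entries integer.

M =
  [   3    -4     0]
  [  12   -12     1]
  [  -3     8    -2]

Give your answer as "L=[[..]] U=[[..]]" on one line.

  R1 -= 4·R0 → [0,4,1]
  R2 -= -1·R0 → [0,4,-2]
  R2 -= 1·R1 → [0,0,-3]

L=[[1,0,0],[4,1,0],[-1,1,1]] U=[[3,-4,0],[0,4,1],[0,0,-3]]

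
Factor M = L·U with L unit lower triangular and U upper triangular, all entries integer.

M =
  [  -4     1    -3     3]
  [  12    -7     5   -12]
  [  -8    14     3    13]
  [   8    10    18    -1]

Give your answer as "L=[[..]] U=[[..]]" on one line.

  R1 -= -3·R0 → [0,-4,-4,-3]
  R2 -= 2·R0 → [0,12,9,7]
  R3 -= -2·R0 → [0,12,12,5]
  R2 -= -3·R1 → [0,0,-3,-2]
  R3 -= -3·R1 → [0,0,0,-4]
  R3 -= 0·R2 → [0,0,0,-4]

L=[[1,0,0,0],[-3,1,0,0],[2,-3,1,0],[-2,-3,0,1]] U=[[-4,1,-3,3],[0,-4,-4,-3],[0,0,-3,-2],[0,0,0,-4]]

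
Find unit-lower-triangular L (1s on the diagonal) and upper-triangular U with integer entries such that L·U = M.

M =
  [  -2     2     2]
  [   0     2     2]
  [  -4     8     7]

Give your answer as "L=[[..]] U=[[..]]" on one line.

L=[[1,0,0],[0,1,0],[2,2,1]] U=[[-2,2,2],[0,2,2],[0,0,-1]]

  r1 -= 0·r0 → [0,2,2]
  r2 -= 2·r0 → [0,4,3]
  r2 -= 2·r1 → [0,0,-1]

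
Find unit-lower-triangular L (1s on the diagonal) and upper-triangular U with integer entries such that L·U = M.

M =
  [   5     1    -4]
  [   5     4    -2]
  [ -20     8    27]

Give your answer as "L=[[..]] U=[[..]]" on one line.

  r1 -= 1·r0 → [0,3,2]
  r2 -= -4·r0 → [0,12,11]
  r2 -= 4·r1 → [0,0,3]

L=[[1,0,0],[1,1,0],[-4,4,1]] U=[[5,1,-4],[0,3,2],[0,0,3]]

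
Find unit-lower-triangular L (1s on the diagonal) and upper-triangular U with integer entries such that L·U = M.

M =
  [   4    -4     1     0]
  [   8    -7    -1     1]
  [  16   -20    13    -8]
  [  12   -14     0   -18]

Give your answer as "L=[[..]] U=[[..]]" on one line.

L=[[1,0,0,0],[2,1,0,0],[4,-4,1,0],[3,-2,3,1]] U=[[4,-4,1,0],[0,1,-3,1],[0,0,-3,-4],[0,0,0,-4]]

  r1 -= 2·r0 → [0,1,-3,1]
  r2 -= 4·r0 → [0,-4,9,-8]
  r3 -= 3·r0 → [0,-2,-3,-18]
  r2 -= -4·r1 → [0,0,-3,-4]
  r3 -= -2·r1 → [0,0,-9,-16]
  r3 -= 3·r2 → [0,0,0,-4]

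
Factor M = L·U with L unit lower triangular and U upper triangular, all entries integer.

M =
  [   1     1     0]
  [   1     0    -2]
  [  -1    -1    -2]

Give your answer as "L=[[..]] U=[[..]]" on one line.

L=[[1,0,0],[1,1,0],[-1,0,1]] U=[[1,1,0],[0,-1,-2],[0,0,-2]]

  R1 -= 1·R0 → [0,-1,-2]
  R2 -= -1·R0 → [0,0,-2]
  R2 -= 0·R1 → [0,0,-2]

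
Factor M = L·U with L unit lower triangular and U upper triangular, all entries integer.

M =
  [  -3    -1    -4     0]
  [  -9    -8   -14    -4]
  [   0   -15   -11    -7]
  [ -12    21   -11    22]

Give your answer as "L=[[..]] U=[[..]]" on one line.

  row1 -= 3·row0 → [0,-5,-2,-4]
  row2 -= 0·row0 → [0,-15,-11,-7]
  row3 -= 4·row0 → [0,25,5,22]
  row2 -= 3·row1 → [0,0,-5,5]
  row3 -= -5·row1 → [0,0,-5,2]
  row3 -= 1·row2 → [0,0,0,-3]

L=[[1,0,0,0],[3,1,0,0],[0,3,1,0],[4,-5,1,1]] U=[[-3,-1,-4,0],[0,-5,-2,-4],[0,0,-5,5],[0,0,0,-3]]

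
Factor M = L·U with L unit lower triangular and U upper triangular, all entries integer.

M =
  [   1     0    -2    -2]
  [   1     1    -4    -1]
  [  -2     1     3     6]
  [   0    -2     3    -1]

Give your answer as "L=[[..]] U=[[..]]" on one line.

  R1 -= 1·R0 → [0,1,-2,1]
  R2 -= -2·R0 → [0,1,-1,2]
  R3 -= 0·R0 → [0,-2,3,-1]
  R2 -= 1·R1 → [0,0,1,1]
  R3 -= -2·R1 → [0,0,-1,1]
  R3 -= -1·R2 → [0,0,0,2]

L=[[1,0,0,0],[1,1,0,0],[-2,1,1,0],[0,-2,-1,1]] U=[[1,0,-2,-2],[0,1,-2,1],[0,0,1,1],[0,0,0,2]]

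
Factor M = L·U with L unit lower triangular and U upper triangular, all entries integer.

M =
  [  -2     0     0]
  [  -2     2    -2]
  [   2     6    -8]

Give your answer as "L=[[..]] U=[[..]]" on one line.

  r1 -= 1·r0 → [0,2,-2]
  r2 -= -1·r0 → [0,6,-8]
  r2 -= 3·r1 → [0,0,-2]

L=[[1,0,0],[1,1,0],[-1,3,1]] U=[[-2,0,0],[0,2,-2],[0,0,-2]]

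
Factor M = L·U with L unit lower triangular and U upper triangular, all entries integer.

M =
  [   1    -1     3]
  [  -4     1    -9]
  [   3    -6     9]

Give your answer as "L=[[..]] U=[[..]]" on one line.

L=[[1,0,0],[-4,1,0],[3,1,1]] U=[[1,-1,3],[0,-3,3],[0,0,-3]]

  row1 -= -4·row0 → [0,-3,3]
  row2 -= 3·row0 → [0,-3,0]
  row2 -= 1·row1 → [0,0,-3]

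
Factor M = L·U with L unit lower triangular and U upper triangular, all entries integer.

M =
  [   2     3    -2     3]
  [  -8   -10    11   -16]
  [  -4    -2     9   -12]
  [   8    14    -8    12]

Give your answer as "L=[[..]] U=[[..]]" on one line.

L=[[1,0,0,0],[-4,1,0,0],[-2,2,1,0],[4,1,3,1]] U=[[2,3,-2,3],[0,2,3,-4],[0,0,-1,2],[0,0,0,-2]]

  row1 -= -4·row0 → [0,2,3,-4]
  row2 -= -2·row0 → [0,4,5,-6]
  row3 -= 4·row0 → [0,2,0,0]
  row2 -= 2·row1 → [0,0,-1,2]
  row3 -= 1·row1 → [0,0,-3,4]
  row3 -= 3·row2 → [0,0,0,-2]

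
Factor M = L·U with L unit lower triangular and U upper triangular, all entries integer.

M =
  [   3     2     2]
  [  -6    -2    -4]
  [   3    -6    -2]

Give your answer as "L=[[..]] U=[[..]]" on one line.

  r1 -= -2·r0 → [0,2,0]
  r2 -= 1·r0 → [0,-8,-4]
  r2 -= -4·r1 → [0,0,-4]

L=[[1,0,0],[-2,1,0],[1,-4,1]] U=[[3,2,2],[0,2,0],[0,0,-4]]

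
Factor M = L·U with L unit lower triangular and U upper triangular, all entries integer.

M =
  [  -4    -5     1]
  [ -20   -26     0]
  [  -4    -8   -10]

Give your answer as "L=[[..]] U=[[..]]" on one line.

  R1 -= 5·R0 → [0,-1,-5]
  R2 -= 1·R0 → [0,-3,-11]
  R2 -= 3·R1 → [0,0,4]

L=[[1,0,0],[5,1,0],[1,3,1]] U=[[-4,-5,1],[0,-1,-5],[0,0,4]]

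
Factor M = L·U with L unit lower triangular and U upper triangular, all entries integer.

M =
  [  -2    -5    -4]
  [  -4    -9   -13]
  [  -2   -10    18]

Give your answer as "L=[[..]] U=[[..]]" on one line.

  r1 -= 2·r0 → [0,1,-5]
  r2 -= 1·r0 → [0,-5,22]
  r2 -= -5·r1 → [0,0,-3]

L=[[1,0,0],[2,1,0],[1,-5,1]] U=[[-2,-5,-4],[0,1,-5],[0,0,-3]]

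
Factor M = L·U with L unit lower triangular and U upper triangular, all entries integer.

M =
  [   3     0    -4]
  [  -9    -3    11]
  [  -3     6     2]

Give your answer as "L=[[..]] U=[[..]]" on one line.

L=[[1,0,0],[-3,1,0],[-1,-2,1]] U=[[3,0,-4],[0,-3,-1],[0,0,-4]]

  row1 -= -3·row0 → [0,-3,-1]
  row2 -= -1·row0 → [0,6,-2]
  row2 -= -2·row1 → [0,0,-4]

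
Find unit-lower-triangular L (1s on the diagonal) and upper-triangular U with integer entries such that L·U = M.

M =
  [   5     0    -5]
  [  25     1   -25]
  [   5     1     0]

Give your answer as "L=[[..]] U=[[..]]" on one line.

  row1 -= 5·row0 → [0,1,0]
  row2 -= 1·row0 → [0,1,5]
  row2 -= 1·row1 → [0,0,5]

L=[[1,0,0],[5,1,0],[1,1,1]] U=[[5,0,-5],[0,1,0],[0,0,5]]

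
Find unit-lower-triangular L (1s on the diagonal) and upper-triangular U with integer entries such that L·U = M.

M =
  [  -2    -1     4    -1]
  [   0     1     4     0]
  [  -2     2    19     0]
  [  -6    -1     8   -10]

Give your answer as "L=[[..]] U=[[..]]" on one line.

  R1 -= 0·R0 → [0,1,4,0]
  R2 -= 1·R0 → [0,3,15,1]
  R3 -= 3·R0 → [0,2,-4,-7]
  R2 -= 3·R1 → [0,0,3,1]
  R3 -= 2·R1 → [0,0,-12,-7]
  R3 -= -4·R2 → [0,0,0,-3]

L=[[1,0,0,0],[0,1,0,0],[1,3,1,0],[3,2,-4,1]] U=[[-2,-1,4,-1],[0,1,4,0],[0,0,3,1],[0,0,0,-3]]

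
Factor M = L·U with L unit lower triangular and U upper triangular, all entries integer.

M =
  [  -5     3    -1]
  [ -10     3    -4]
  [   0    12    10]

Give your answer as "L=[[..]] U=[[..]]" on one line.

  r1 -= 2·r0 → [0,-3,-2]
  r2 -= 0·r0 → [0,12,10]
  r2 -= -4·r1 → [0,0,2]

L=[[1,0,0],[2,1,0],[0,-4,1]] U=[[-5,3,-1],[0,-3,-2],[0,0,2]]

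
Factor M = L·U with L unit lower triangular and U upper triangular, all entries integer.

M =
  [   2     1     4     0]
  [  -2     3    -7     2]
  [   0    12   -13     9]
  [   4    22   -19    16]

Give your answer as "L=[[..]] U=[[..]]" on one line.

L=[[1,0,0,0],[-1,1,0,0],[0,3,1,0],[2,5,3,1]] U=[[2,1,4,0],[0,4,-3,2],[0,0,-4,3],[0,0,0,-3]]

  r1 -= -1·r0 → [0,4,-3,2]
  r2 -= 0·r0 → [0,12,-13,9]
  r3 -= 2·r0 → [0,20,-27,16]
  r2 -= 3·r1 → [0,0,-4,3]
  r3 -= 5·r1 → [0,0,-12,6]
  r3 -= 3·r2 → [0,0,0,-3]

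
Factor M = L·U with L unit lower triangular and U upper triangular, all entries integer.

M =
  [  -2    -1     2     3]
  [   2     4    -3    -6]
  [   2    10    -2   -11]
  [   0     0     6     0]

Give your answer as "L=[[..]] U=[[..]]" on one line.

  R1 -= -1·R0 → [0,3,-1,-3]
  R2 -= -1·R0 → [0,9,0,-8]
  R3 -= 0·R0 → [0,0,6,0]
  R2 -= 3·R1 → [0,0,3,1]
  R3 -= 0·R1 → [0,0,6,0]
  R3 -= 2·R2 → [0,0,0,-2]

L=[[1,0,0,0],[-1,1,0,0],[-1,3,1,0],[0,0,2,1]] U=[[-2,-1,2,3],[0,3,-1,-3],[0,0,3,1],[0,0,0,-2]]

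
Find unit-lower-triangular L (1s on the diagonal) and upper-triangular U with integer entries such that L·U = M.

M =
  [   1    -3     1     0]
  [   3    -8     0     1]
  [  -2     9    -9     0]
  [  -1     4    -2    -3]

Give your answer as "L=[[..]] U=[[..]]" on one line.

L=[[1,0,0,0],[3,1,0,0],[-2,3,1,0],[-1,1,1,1]] U=[[1,-3,1,0],[0,1,-3,1],[0,0,2,-3],[0,0,0,-1]]

  r1 -= 3·r0 → [0,1,-3,1]
  r2 -= -2·r0 → [0,3,-7,0]
  r3 -= -1·r0 → [0,1,-1,-3]
  r2 -= 3·r1 → [0,0,2,-3]
  r3 -= 1·r1 → [0,0,2,-4]
  r3 -= 1·r2 → [0,0,0,-1]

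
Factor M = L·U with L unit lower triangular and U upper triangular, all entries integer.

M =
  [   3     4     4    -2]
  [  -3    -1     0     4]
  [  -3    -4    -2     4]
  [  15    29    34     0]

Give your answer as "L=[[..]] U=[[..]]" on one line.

  R1 -= -1·R0 → [0,3,4,2]
  R2 -= -1·R0 → [0,0,2,2]
  R3 -= 5·R0 → [0,9,14,10]
  R2 -= 0·R1 → [0,0,2,2]
  R3 -= 3·R1 → [0,0,2,4]
  R3 -= 1·R2 → [0,0,0,2]

L=[[1,0,0,0],[-1,1,0,0],[-1,0,1,0],[5,3,1,1]] U=[[3,4,4,-2],[0,3,4,2],[0,0,2,2],[0,0,0,2]]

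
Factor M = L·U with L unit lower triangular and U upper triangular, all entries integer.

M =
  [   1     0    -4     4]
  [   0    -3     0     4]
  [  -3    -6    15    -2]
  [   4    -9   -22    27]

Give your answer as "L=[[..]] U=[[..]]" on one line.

  R1 -= 0·R0 → [0,-3,0,4]
  R2 -= -3·R0 → [0,-6,3,10]
  R3 -= 4·R0 → [0,-9,-6,11]
  R2 -= 2·R1 → [0,0,3,2]
  R3 -= 3·R1 → [0,0,-6,-1]
  R3 -= -2·R2 → [0,0,0,3]

L=[[1,0,0,0],[0,1,0,0],[-3,2,1,0],[4,3,-2,1]] U=[[1,0,-4,4],[0,-3,0,4],[0,0,3,2],[0,0,0,3]]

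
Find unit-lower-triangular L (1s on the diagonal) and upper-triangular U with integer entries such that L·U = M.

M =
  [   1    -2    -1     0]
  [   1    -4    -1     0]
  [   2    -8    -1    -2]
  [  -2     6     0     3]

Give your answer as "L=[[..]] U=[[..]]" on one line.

L=[[1,0,0,0],[1,1,0,0],[2,2,1,0],[-2,-1,-2,1]] U=[[1,-2,-1,0],[0,-2,0,0],[0,0,1,-2],[0,0,0,-1]]

  R1 -= 1·R0 → [0,-2,0,0]
  R2 -= 2·R0 → [0,-4,1,-2]
  R3 -= -2·R0 → [0,2,-2,3]
  R2 -= 2·R1 → [0,0,1,-2]
  R3 -= -1·R1 → [0,0,-2,3]
  R3 -= -2·R2 → [0,0,0,-1]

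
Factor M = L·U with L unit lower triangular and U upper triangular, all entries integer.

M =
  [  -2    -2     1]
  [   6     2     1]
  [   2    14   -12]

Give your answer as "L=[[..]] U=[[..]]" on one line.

L=[[1,0,0],[-3,1,0],[-1,-3,1]] U=[[-2,-2,1],[0,-4,4],[0,0,1]]

  R1 -= -3·R0 → [0,-4,4]
  R2 -= -1·R0 → [0,12,-11]
  R2 -= -3·R1 → [0,0,1]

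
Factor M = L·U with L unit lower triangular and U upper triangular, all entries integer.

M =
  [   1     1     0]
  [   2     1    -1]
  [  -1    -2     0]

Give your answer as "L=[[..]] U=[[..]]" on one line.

  row1 -= 2·row0 → [0,-1,-1]
  row2 -= -1·row0 → [0,-1,0]
  row2 -= 1·row1 → [0,0,1]

L=[[1,0,0],[2,1,0],[-1,1,1]] U=[[1,1,0],[0,-1,-1],[0,0,1]]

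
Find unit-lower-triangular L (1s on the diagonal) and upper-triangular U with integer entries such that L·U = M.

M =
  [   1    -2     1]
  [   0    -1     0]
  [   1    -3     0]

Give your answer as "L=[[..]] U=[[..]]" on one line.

  R1 -= 0·R0 → [0,-1,0]
  R2 -= 1·R0 → [0,-1,-1]
  R2 -= 1·R1 → [0,0,-1]

L=[[1,0,0],[0,1,0],[1,1,1]] U=[[1,-2,1],[0,-1,0],[0,0,-1]]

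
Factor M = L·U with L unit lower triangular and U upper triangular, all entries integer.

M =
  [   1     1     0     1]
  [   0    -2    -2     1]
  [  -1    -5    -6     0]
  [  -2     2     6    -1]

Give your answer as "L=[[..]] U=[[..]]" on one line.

  R1 -= 0·R0 → [0,-2,-2,1]
  R2 -= -1·R0 → [0,-4,-6,1]
  R3 -= -2·R0 → [0,4,6,1]
  R2 -= 2·R1 → [0,0,-2,-1]
  R3 -= -2·R1 → [0,0,2,3]
  R3 -= -1·R2 → [0,0,0,2]

L=[[1,0,0,0],[0,1,0,0],[-1,2,1,0],[-2,-2,-1,1]] U=[[1,1,0,1],[0,-2,-2,1],[0,0,-2,-1],[0,0,0,2]]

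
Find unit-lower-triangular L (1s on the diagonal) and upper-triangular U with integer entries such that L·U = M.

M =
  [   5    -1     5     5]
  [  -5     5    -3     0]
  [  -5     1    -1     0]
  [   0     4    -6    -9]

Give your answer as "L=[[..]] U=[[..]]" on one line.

  row1 -= -1·row0 → [0,4,2,5]
  row2 -= -1·row0 → [0,0,4,5]
  row3 -= 0·row0 → [0,4,-6,-9]
  row2 -= 0·row1 → [0,0,4,5]
  row3 -= 1·row1 → [0,0,-8,-14]
  row3 -= -2·row2 → [0,0,0,-4]

L=[[1,0,0,0],[-1,1,0,0],[-1,0,1,0],[0,1,-2,1]] U=[[5,-1,5,5],[0,4,2,5],[0,0,4,5],[0,0,0,-4]]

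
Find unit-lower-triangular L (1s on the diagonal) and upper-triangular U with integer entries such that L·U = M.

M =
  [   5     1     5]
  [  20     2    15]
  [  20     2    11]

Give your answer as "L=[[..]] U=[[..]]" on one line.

  row1 -= 4·row0 → [0,-2,-5]
  row2 -= 4·row0 → [0,-2,-9]
  row2 -= 1·row1 → [0,0,-4]

L=[[1,0,0],[4,1,0],[4,1,1]] U=[[5,1,5],[0,-2,-5],[0,0,-4]]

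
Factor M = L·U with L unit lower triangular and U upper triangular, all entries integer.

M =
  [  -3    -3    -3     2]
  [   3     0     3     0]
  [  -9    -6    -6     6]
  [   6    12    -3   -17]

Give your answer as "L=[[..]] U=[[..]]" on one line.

L=[[1,0,0,0],[-1,1,0,0],[3,-1,1,0],[-2,-2,-3,1]] U=[[-3,-3,-3,2],[0,-3,0,2],[0,0,3,2],[0,0,0,-3]]

  row1 -= -1·row0 → [0,-3,0,2]
  row2 -= 3·row0 → [0,3,3,0]
  row3 -= -2·row0 → [0,6,-9,-13]
  row2 -= -1·row1 → [0,0,3,2]
  row3 -= -2·row1 → [0,0,-9,-9]
  row3 -= -3·row2 → [0,0,0,-3]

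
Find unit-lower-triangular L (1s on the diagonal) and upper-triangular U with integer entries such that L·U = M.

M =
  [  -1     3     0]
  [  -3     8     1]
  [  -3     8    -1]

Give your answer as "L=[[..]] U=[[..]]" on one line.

  row1 -= 3·row0 → [0,-1,1]
  row2 -= 3·row0 → [0,-1,-1]
  row2 -= 1·row1 → [0,0,-2]

L=[[1,0,0],[3,1,0],[3,1,1]] U=[[-1,3,0],[0,-1,1],[0,0,-2]]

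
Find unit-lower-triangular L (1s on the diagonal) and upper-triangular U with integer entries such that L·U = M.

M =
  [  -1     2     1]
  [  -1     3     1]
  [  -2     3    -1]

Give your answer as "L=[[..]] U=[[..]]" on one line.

L=[[1,0,0],[1,1,0],[2,-1,1]] U=[[-1,2,1],[0,1,0],[0,0,-3]]

  r1 -= 1·r0 → [0,1,0]
  r2 -= 2·r0 → [0,-1,-3]
  r2 -= -1·r1 → [0,0,-3]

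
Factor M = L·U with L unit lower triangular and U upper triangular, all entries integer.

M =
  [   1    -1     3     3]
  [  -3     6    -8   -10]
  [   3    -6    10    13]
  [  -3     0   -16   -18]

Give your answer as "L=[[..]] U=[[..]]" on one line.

L=[[1,0,0,0],[-3,1,0,0],[3,-1,1,0],[-3,-1,-3,1]] U=[[1,-1,3,3],[0,3,1,-1],[0,0,2,3],[0,0,0,-1]]

  R1 -= -3·R0 → [0,3,1,-1]
  R2 -= 3·R0 → [0,-3,1,4]
  R3 -= -3·R0 → [0,-3,-7,-9]
  R2 -= -1·R1 → [0,0,2,3]
  R3 -= -1·R1 → [0,0,-6,-10]
  R3 -= -3·R2 → [0,0,0,-1]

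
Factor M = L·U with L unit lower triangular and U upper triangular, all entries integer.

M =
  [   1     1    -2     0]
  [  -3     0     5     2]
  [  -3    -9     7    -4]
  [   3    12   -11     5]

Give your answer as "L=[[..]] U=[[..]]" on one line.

L=[[1,0,0,0],[-3,1,0,0],[-3,-2,1,0],[3,3,2,1]] U=[[1,1,-2,0],[0,3,-1,2],[0,0,-1,0],[0,0,0,-1]]

  r1 -= -3·r0 → [0,3,-1,2]
  r2 -= -3·r0 → [0,-6,1,-4]
  r3 -= 3·r0 → [0,9,-5,5]
  r2 -= -2·r1 → [0,0,-1,0]
  r3 -= 3·r1 → [0,0,-2,-1]
  r3 -= 2·r2 → [0,0,0,-1]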